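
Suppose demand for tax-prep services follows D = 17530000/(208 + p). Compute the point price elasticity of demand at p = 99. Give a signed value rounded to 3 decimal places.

dD/dp = −17530000/(208 + p)² = -185.997. At p = 99, D = 57101.
Ed = (dD/dp)·(p/D) = (-185.997) × (99/57101) = -0.32247…

-0.322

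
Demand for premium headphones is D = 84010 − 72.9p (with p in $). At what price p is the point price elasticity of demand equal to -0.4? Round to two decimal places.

Ed = −72.9p/(84010 − 72.9p). Set this equal to -0.4:
72.9p = 0.4·(84010 − 72.9p) ⇒ 72.9p(1 + 0.4) = 0.4·84010
p = 0.4·84010 / (72.9·1.4) = 329.2572…

329.26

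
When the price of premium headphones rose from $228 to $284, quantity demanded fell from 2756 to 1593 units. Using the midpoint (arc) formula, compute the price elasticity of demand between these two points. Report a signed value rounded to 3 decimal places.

-2.445

%ΔQ = (1593 − 2756) / [(2756 + 1593)/2] = -1163/2174.5 = -0.534835…
%ΔP = (284 − 228) / [(228 + 284)/2] = 56/256 = 0.21875
Arc Ed = %ΔQ / %ΔP = (-1163/2174.5) / (56/256) = -2.44496…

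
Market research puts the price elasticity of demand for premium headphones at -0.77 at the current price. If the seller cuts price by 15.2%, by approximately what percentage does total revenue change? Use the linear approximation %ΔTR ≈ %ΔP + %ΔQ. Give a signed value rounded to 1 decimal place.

%ΔQ ≈ Ed × %ΔP = (-0.77) × (-15.2%) = +11.7040%
%ΔTR ≈ %ΔP + %ΔQ = (-15.2%) + (+11.7040%) = -3.4960%

-3.5%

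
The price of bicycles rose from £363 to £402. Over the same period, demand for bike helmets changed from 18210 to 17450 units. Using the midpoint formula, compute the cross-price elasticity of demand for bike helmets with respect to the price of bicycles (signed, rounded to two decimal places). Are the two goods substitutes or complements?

%ΔQ_{bike helmets} = (17450 − 18210)/avg = -760/17830 = -0.042624…
%ΔP_{bicycles} = (402 − 363)/avg = 39/382.5 = 0.101960…
E_cross = (-760/17830) / (39/382.5) = -0.4180…
E_cross < 0 ⇒ the goods are complements.

-0.42; complements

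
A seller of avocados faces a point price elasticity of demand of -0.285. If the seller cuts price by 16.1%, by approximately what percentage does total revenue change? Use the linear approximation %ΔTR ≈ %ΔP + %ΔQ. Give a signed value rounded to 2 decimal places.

%ΔQ ≈ Ed × %ΔP = (-0.285) × (-16.1%) = +4.5885%
%ΔTR ≈ %ΔP + %ΔQ = (-16.1%) + (+4.5885%) = -11.5115%

-11.51%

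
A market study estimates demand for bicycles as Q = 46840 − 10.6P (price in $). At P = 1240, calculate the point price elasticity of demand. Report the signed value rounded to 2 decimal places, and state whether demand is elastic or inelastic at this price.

dQ/dP = −10.6. At P = 1240, Q = 46840 − 10.6(1240) = 33696.
Ed = (dQ/dP)·(P/Q) = −10.6 × (1240/33696) = -0.3900…
|Ed| = 0.39 < 1, so demand is inelastic.

-0.39; inelastic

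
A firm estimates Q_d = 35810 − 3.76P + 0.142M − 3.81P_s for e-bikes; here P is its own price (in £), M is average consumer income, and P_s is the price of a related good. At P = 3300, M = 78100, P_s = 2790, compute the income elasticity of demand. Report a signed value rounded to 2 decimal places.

At the given values, Q_d = 35810 − 3.76(3300) + 0.142(78100) − 3.81(2790) = 23862.3.
∂Q_d/∂M = 0.142.
E = (0.142) × (78100/23862.3) = 0.4647…

0.46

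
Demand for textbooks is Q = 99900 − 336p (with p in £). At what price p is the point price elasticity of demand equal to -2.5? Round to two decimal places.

Ed = −336p/(99900 − 336p). Set this equal to -2.5:
336p = 2.5·(99900 − 336p) ⇒ 336p(1 + 2.5) = 2.5·99900
p = 2.5·99900 / (336·3.5) = 212.3724…

212.37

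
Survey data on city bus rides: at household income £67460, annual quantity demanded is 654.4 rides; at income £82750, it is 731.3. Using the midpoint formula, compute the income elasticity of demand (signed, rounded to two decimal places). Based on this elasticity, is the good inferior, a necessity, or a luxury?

%ΔQ = (731.3 − 654.4)/[( 654.4 + 731.3)/2] = 76.9/692.85 = 0.110990…
%ΔIncome = (82750 − 67460)/[( 67460 + 82750)/2] = 15290/75105 = 0.203581…
E_income = (76.9/692.85) / (15290/75105) = 0.5451…
0 < E_income < 1 ⇒ normal good, necessity.

0.55; necessity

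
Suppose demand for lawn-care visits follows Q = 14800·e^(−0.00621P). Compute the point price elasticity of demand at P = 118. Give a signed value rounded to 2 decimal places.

dQ/dP = −0.00621·Q = -44.1683. At P = 118, Q = 7112.45.
Ed = (dQ/dP)·(P/Q) = (-44.1683) × (118/7112.45) = -0.7327…

-0.73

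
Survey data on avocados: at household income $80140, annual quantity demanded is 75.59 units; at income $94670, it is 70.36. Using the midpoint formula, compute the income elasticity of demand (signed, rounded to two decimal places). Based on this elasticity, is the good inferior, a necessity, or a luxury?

%ΔQ = (70.36 − 75.59)/[( 75.59 + 70.36)/2] = -5.23/72.975 = -0.071668…
%ΔIncome = (94670 − 80140)/[( 80140 + 94670)/2] = 14530/87405 = 0.166237…
E_income = (-5.23/72.975) / (14530/87405) = -0.4311…
E_income < 0 ⇒ inferior good.

-0.43; inferior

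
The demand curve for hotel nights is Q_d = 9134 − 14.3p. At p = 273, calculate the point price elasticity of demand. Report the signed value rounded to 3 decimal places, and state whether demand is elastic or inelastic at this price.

-0.746; inelastic

dQ_d/dp = −14.3. At p = 273, Q_d = 9134 − 14.3(273) = 5230.1.
Ed = (dQ_d/dp)·(p/Q_d) = −14.3 × (273/5230.1) = -0.74642…
|Ed| = 0.746 < 1, so demand is inelastic.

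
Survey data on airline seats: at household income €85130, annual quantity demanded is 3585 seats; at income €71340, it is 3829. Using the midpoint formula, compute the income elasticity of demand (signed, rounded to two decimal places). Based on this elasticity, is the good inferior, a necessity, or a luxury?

%ΔQ = (3829 − 3585)/[( 3585 + 3829)/2] = 244/3707 = 0.065821…
%ΔIncome = (71340 − 85130)/[( 85130 + 71340)/2] = -13790/78235 = -0.176263…
E_income = (244/3707) / (-13790/78235) = -0.3734…
E_income < 0 ⇒ inferior good.

-0.37; inferior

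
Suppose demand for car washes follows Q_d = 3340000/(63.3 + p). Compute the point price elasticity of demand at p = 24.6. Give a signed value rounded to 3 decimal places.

-0.280

dQ_d/dp = −3340000/(63.3 + p)² = -432.284. At p = 24.6, Q_d = 37997.7.
Ed = (dQ_d/dp)·(p/Q_d) = (-432.284) × (24.6/37997.7) = -0.27986…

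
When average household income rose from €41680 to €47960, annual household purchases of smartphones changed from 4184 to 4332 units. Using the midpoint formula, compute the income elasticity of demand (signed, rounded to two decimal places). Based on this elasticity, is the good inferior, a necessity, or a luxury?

0.25; necessity

%ΔQ = (4332 − 4184)/[( 4184 + 4332)/2] = 148/4258 = 0.034758…
%ΔIncome = (47960 − 41680)/[( 41680 + 47960)/2] = 6280/44820 = 0.140116…
E_income = (148/4258) / (6280/44820) = 0.2480…
0 < E_income < 1 ⇒ normal good, necessity.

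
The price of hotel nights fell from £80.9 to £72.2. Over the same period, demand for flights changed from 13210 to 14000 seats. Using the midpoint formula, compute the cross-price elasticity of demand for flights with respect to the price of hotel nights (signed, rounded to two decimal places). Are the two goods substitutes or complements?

%ΔQ_{flights} = (14000 − 13210)/avg = 790/13605 = 0.058066…
%ΔP_{hotel nights} = (72.2 − 80.9)/avg = -8.7/76.55 = -0.113651…
E_cross = (790/13605) / (-8.7/76.55) = -0.5109…
E_cross < 0 ⇒ the goods are complements.

-0.51; complements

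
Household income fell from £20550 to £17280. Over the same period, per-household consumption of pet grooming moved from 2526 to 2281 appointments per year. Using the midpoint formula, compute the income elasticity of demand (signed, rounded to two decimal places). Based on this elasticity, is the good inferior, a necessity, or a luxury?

%ΔQ = (2281 − 2526)/[( 2526 + 2281)/2] = -245/2403.5 = -0.101934…
%ΔIncome = (17280 − 20550)/[( 20550 + 17280)/2] = -3270/18915 = -0.172878…
E_income = (-245/2403.5) / (-3270/18915) = 0.5896…
0 < E_income < 1 ⇒ normal good, necessity.

0.59; necessity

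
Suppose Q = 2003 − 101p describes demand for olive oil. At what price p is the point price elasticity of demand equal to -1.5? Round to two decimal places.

Ed = −101p/(2003 − 101p). Set this equal to -1.5:
101p = 1.5·(2003 − 101p) ⇒ 101p(1 + 1.5) = 1.5·2003
p = 1.5·2003 / (101·2.5) = 11.8990…

11.90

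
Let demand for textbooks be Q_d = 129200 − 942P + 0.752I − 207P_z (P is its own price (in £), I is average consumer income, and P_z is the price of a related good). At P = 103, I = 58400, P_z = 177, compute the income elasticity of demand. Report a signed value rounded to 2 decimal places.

1.11

At the given values, Q_d = 129200 − 942(103) + 0.752(58400) − 207(177) = 39451.8.
∂Q_d/∂I = 0.752.
E = (0.752) × (58400/39451.8) = 1.1131…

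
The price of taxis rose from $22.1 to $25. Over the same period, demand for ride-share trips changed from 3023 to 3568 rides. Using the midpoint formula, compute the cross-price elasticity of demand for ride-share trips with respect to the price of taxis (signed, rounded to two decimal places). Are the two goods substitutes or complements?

%ΔQ_{ride-share trips} = (3568 − 3023)/avg = 545/3295.5 = 0.165377…
%ΔP_{taxis} = (25 − 22.1)/avg = 2.9/23.55 = 0.123142…
E_cross = (545/3295.5) / (2.9/23.55) = 1.3429…
E_cross > 0 ⇒ the goods are substitutes.

1.34; substitutes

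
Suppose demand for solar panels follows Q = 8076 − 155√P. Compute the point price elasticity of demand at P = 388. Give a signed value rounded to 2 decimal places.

dQ/dP = −155/(2√P) = -3.93447. At P = 388, Q = 5022.85.
Ed = (dQ/dP)·(P/Q) = (-3.93447) × (388/5022.85) = -0.3039…

-0.30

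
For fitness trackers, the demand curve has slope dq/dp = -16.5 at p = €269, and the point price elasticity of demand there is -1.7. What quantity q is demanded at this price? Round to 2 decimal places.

Ed = (dq/dp)·(p/q) ⇒ q = (dq/dp)·p/Ed = (-16.5)·269/(-1.7) = 2610.8823…

2610.88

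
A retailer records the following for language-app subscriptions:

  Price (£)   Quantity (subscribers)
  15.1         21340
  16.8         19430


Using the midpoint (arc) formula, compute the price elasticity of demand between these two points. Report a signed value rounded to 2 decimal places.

-0.88

%ΔQ = (19430 − 21340) / [(21340 + 19430)/2] = -1910/20385 = -0.093696…
%ΔP = (16.8 − 15.1) / [(15.1 + 16.8)/2] = 1.7/15.95 = 0.106583…
Arc Ed = %ΔQ / %ΔP = (-1910/20385) / (1.7/15.95) = -0.8790…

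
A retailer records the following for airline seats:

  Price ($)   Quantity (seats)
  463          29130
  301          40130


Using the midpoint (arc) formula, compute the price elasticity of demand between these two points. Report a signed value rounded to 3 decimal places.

%ΔQ = (40130 − 29130) / [(29130 + 40130)/2] = 11000/34630 = 0.317643…
%ΔP = (301 − 463) / [(463 + 301)/2] = -162/382 = -0.424083…
Arc Ed = %ΔQ / %ΔP = (11000/34630) / (-162/382) = -0.74901…

-0.749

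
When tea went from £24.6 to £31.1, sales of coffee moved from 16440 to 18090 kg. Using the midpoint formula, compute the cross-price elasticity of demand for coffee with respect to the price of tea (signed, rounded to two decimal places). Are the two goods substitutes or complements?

%ΔQ_{coffee} = (18090 − 16440)/avg = 1650/17265 = 0.095569…
%ΔP_{tea} = (31.1 − 24.6)/avg = 6.5/27.85 = 0.233393…
E_cross = (1650/17265) / (6.5/27.85) = 0.4094…
E_cross > 0 ⇒ the goods are substitutes.

0.41; substitutes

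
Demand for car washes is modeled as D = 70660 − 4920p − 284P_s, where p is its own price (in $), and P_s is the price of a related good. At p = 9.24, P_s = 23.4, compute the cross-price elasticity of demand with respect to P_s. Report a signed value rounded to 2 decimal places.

At the given values, D = 70660 − 4920(9.24) − 284(23.4) = 18553.6.
∂D/∂P_s = -284.
E = (-284) × (23.4/18553.6) = -0.3581…

-0.36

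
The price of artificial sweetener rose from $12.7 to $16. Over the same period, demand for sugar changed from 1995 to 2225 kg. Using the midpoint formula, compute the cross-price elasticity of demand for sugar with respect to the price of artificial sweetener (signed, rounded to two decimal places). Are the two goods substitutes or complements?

%ΔQ_{sugar} = (2225 − 1995)/avg = 230/2110 = 0.109004…
%ΔP_{artificial sweetener} = (16 − 12.7)/avg = 3.3/14.35 = 0.229965…
E_cross = (230/2110) / (3.3/14.35) = 0.4740…
E_cross > 0 ⇒ the goods are substitutes.

0.47; substitutes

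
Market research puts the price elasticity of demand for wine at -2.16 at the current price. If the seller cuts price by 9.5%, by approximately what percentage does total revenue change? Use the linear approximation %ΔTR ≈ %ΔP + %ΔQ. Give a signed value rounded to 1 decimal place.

+11.0%

%ΔQ ≈ Ed × %ΔP = (-2.16) × (-9.5%) = +20.5200%
%ΔTR ≈ %ΔP + %ΔQ = (-9.5%) + (+20.5200%) = +11.0200%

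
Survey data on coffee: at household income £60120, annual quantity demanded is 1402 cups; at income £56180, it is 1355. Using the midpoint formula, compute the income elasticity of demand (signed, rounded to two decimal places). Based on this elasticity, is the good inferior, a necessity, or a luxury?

%ΔQ = (1355 − 1402)/[( 1402 + 1355)/2] = -47/1378.5 = -0.034095…
%ΔIncome = (56180 − 60120)/[( 60120 + 56180)/2] = -3940/58150 = -0.067755…
E_income = (-47/1378.5) / (-3940/58150) = 0.5032…
0 < E_income < 1 ⇒ normal good, necessity.

0.50; necessity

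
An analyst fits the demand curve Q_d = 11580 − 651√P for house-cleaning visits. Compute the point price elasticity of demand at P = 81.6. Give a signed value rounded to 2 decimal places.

dQ_d/dP = −651/(2√P) = -36.0335. At P = 81.6, Q_d = 5699.34.
Ed = (dQ_d/dP)·(P/Q_d) = (-36.0335) × (81.6/5699.34) = -0.5159…

-0.52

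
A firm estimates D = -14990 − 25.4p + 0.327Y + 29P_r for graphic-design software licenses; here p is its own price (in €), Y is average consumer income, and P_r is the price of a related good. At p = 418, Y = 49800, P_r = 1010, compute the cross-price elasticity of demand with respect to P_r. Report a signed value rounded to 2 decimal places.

1.47

At the given values, D = -14990 − 25.4(418) + 0.327(49800) + 29(1010) = 19967.4.
∂D/∂P_r = 29.
E = (29) × (1010/19967.4) = 1.4668…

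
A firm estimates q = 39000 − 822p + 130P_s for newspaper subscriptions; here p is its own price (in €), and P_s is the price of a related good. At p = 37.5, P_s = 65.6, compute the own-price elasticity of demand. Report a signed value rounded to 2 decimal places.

At the given values, q = 39000 − 822(37.5) + 130(65.6) = 16703.
∂q/∂p = −822.
E = (-822) × (37.5/16703) = -1.8454…

-1.85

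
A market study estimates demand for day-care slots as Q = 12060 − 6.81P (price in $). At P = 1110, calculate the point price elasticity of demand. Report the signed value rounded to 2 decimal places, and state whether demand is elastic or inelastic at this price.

dQ/dP = −6.81. At P = 1110, Q = 12060 − 6.81(1110) = 4500.9.
Ed = (dQ/dP)·(P/Q) = −6.81 × (1110/4500.9) = -1.6794…
|Ed| = 1.68 > 1, so demand is elastic.

-1.68; elastic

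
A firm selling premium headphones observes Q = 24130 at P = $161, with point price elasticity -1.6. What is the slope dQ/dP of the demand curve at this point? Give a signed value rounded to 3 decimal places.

Ed = (dQ/dP)·(P/Q) ⇒ dQ/dP = Ed·Q/P = (-1.6)·24130/161 = -239.80124…

-239.801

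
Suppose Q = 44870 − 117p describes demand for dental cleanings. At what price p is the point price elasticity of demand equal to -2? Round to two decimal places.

Ed = −117p/(44870 − 117p). Set this equal to -2:
117p = 2·(44870 − 117p) ⇒ 117p(1 + 2) = 2·44870
p = 2·44870 / (117·3) = 255.6695…

255.67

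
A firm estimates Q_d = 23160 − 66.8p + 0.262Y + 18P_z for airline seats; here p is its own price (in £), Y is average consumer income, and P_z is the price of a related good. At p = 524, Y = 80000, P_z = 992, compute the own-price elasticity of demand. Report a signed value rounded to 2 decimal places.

-1.30

At the given values, Q_d = 23160 − 66.8(524) + 0.262(80000) + 18(992) = 26972.8.
∂Q_d/∂p = −66.8.
E = (-66.8) × (524/26972.8) = -1.2977…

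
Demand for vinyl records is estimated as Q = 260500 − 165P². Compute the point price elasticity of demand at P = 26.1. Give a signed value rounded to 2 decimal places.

dQ/dP = −2·165·P = -8613. At P = 26.1, Q = 148100.35.
Ed = (dQ/dP)·(P/Q) = (-8613) × (26.1/148100.35) = -1.5178…

-1.52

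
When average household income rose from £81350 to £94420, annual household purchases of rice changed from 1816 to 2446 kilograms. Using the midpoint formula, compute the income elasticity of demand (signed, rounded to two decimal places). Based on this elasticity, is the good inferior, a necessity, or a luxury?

%ΔQ = (2446 − 1816)/[( 1816 + 2446)/2] = 630/2131 = 0.295635…
%ΔIncome = (94420 − 81350)/[( 81350 + 94420)/2] = 13070/87885 = 0.148717…
E_income = (630/2131) / (13070/87885) = 1.9879…
E_income > 1 ⇒ normal good, luxury.

1.99; luxury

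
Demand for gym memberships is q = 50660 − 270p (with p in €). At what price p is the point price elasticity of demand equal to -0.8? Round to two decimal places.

Ed = −270p/(50660 − 270p). Set this equal to -0.8:
270p = 0.8·(50660 − 270p) ⇒ 270p(1 + 0.8) = 0.8·50660
p = 0.8·50660 / (270·1.8) = 83.3909…

83.39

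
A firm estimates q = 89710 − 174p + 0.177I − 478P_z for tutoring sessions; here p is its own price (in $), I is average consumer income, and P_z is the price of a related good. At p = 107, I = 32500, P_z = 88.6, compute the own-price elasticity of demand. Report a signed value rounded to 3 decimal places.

At the given values, q = 89710 − 174(107) + 0.177(32500) − 478(88.6) = 34493.7.
∂q/∂p = −174.
E = (-174) × (107/34493.7) = -0.53975…

-0.540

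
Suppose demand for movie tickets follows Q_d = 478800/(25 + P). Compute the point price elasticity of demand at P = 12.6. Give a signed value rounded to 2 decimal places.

dQ_d/dP = −478800/(25 + P)² = -338.671. At P = 12.6, Q_d = 12734.
Ed = (dQ_d/dP)·(P/Q_d) = (-338.671) × (12.6/12734) = -0.3351…

-0.34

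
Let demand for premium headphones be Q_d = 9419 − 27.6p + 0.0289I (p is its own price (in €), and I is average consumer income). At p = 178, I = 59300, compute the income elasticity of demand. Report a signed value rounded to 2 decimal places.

At the given values, Q_d = 9419 − 27.6(178) + 0.0289(59300) = 6219.97.
∂Q_d/∂I = 0.0289.
E = (0.0289) × (59300/6219.97) = 0.2755…

0.28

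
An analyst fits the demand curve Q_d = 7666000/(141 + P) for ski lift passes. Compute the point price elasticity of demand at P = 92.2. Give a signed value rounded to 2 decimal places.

dQ_d/dP = −7666000/(141 + P)² = -140.965. At P = 92.2, Q_d = 32873.1.
Ed = (dQ_d/dP)·(P/Q_d) = (-140.965) × (92.2/32873.1) = -0.3953…

-0.40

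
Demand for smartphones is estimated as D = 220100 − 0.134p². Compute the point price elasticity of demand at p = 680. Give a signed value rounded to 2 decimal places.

dD/dp = −2·0.134·p = -182.24. At p = 680, D = 158138.4.
Ed = (dD/dp)·(p/D) = (-182.24) × (680/158138.4) = -0.7836…

-0.78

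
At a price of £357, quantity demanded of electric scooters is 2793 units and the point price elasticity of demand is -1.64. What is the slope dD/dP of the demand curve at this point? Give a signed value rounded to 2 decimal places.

Ed = (dD/dP)·(P/D) ⇒ dD/dP = Ed·D/P = (-1.64)·2793/357 = -12.8305…

-12.83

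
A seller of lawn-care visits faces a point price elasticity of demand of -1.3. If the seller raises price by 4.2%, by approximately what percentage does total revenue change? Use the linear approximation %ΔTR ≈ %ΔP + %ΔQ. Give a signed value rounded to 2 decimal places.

-1.26%

%ΔQ ≈ Ed × %ΔP = (-1.3) × (+4.2%) = -5.4600%
%ΔTR ≈ %ΔP + %ΔQ = (+4.2%) + (-5.4600%) = -1.2600%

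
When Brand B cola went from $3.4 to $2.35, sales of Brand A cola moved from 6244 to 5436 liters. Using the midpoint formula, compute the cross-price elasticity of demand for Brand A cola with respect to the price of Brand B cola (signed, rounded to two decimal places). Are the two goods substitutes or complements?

%ΔQ_{Brand A cola} = (5436 − 6244)/avg = -808/5840 = -0.138356…
%ΔP_{Brand B cola} = (2.35 − 3.4)/avg = -1.05/2.875 = -0.365217…
E_cross = (-808/5840) / (-1.05/2.875) = 0.3788…
E_cross > 0 ⇒ the goods are substitutes.

0.38; substitutes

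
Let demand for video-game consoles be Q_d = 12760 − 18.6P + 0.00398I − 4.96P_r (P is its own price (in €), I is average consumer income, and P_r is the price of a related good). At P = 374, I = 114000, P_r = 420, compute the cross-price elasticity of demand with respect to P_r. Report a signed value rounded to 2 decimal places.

At the given values, Q_d = 12760 − 18.6(374) + 0.00398(114000) − 4.96(420) = 4174.12.
∂Q_d/∂P_r = -4.96.
E = (-4.96) × (420/4174.12) = -0.4990…

-0.50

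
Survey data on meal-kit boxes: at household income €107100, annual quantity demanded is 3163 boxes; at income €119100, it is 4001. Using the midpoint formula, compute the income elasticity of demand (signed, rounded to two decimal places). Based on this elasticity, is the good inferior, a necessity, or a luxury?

%ΔQ = (4001 − 3163)/[( 3163 + 4001)/2] = 838/3582 = 0.233947…
%ΔIncome = (119100 − 107100)/[( 107100 + 119100)/2] = 12000/113100 = 0.106100…
E_income = (838/3582) / (12000/113100) = 2.2049…
E_income > 1 ⇒ normal good, luxury.

2.20; luxury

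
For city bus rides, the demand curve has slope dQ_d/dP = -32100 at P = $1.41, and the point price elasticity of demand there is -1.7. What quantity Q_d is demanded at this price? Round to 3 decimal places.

26624.118

Ed = (dQ_d/dP)·(P/Q_d) ⇒ Q_d = (dQ_d/dP)·P/Ed = (-32100)·1.41/(-1.7) = 26624.11764…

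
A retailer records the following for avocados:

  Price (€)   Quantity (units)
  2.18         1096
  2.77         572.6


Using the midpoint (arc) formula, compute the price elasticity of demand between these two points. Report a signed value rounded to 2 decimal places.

%ΔQ = (572.6 − 1096) / [(1096 + 572.6)/2] = -523.4/834.3 = -0.627352…
%ΔP = (2.77 − 2.18) / [(2.18 + 2.77)/2] = 0.59/2.475 = 0.238383…
Arc Ed = %ΔQ / %ΔP = (-523.4/834.3) / (0.59/2.475) = -2.6316…

-2.63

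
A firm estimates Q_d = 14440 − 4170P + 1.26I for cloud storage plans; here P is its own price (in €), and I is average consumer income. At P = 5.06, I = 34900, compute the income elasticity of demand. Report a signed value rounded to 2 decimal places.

1.18

At the given values, Q_d = 14440 − 4170(5.06) + 1.26(34900) = 37313.8.
∂Q_d/∂I = 1.26.
E = (1.26) × (34900/37313.8) = 1.1784…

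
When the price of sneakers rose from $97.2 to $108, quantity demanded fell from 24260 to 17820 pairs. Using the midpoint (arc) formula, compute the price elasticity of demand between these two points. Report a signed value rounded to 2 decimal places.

%ΔQ = (17820 − 24260) / [(24260 + 17820)/2] = -6440/21040 = -0.306083…
%ΔP = (108 − 97.2) / [(97.2 + 108)/2] = 10.8/102.6 = 0.105263…
Arc Ed = %ΔQ / %ΔP = (-6440/21040) / (10.8/102.6) = -2.9077…

-2.91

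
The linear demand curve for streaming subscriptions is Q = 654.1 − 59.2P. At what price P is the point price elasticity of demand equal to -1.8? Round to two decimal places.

Ed = −59.2P/(654.1 − 59.2P). Set this equal to -1.8:
59.2P = 1.8·(654.1 − 59.2P) ⇒ 59.2P(1 + 1.8) = 1.8·654.1
P = 1.8·654.1 / (59.2·2.8) = 7.1029…

7.10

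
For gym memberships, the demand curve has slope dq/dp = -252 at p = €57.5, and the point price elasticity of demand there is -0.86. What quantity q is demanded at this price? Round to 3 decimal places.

Ed = (dq/dp)·(p/q) ⇒ q = (dq/dp)·p/Ed = (-252)·57.5/(-0.86) = 16848.83720…

16848.837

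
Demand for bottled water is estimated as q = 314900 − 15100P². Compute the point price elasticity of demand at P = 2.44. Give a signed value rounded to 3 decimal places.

dq/dP = −2·15100·P = -73688. At P = 2.44, q = 225000.64.
Ed = (dq/dP)·(P/q) = (-73688) × (2.44/225000.64) = -0.79910…

-0.799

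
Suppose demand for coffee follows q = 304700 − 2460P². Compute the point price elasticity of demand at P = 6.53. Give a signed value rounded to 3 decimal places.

dq/dP = −2·2460·P = -32127.6. At P = 6.53, q = 199803.386.
Ed = (dq/dP)·(P/q) = (-32127.6) × (6.53/199803.386) = -1.04999…

-1.050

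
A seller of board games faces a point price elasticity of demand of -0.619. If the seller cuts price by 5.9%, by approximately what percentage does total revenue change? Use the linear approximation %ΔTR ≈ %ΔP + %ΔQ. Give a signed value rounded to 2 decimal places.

-2.25%

%ΔQ ≈ Ed × %ΔP = (-0.619) × (-5.9%) = +3.6521%
%ΔTR ≈ %ΔP + %ΔQ = (-5.9%) + (+3.6521%) = -2.2479%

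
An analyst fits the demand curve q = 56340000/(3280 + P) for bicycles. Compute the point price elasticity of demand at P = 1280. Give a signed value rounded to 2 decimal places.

dq/dP = −56340000/(3280 + P)² = -2.70949. At P = 1280, q = 12355.3.
Ed = (dq/dP)·(P/q) = (-2.70949) × (1280/12355.3) = -0.2807…

-0.28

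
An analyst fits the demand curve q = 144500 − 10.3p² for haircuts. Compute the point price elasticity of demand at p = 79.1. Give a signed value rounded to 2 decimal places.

dq/dp = −2·10.3·p = -1629.46. At p = 79.1, q = 80054.857.
Ed = (dq/dp)·(p/q) = (-1629.46) × (79.1/80054.857) = -1.6100…

-1.61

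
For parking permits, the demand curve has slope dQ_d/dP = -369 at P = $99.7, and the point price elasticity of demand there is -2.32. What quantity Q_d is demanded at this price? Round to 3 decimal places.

15857.457

Ed = (dQ_d/dP)·(P/Q_d) ⇒ Q_d = (dQ_d/dP)·P/Ed = (-369)·99.7/(-2.32) = 15857.45689…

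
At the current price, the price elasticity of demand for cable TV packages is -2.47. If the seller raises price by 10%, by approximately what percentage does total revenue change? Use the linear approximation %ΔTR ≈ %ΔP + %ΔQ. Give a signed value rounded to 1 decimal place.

%ΔQ ≈ Ed × %ΔP = (-2.47) × (+10%) = -24.7000%
%ΔTR ≈ %ΔP + %ΔQ = (+10%) + (-24.7000%) = -14.7000%

-14.7%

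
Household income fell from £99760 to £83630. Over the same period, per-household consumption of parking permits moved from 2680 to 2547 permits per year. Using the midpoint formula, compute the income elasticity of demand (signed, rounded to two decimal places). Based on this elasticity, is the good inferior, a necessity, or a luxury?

%ΔQ = (2547 − 2680)/[( 2680 + 2547)/2] = -133/2613.5 = -0.050889…
%ΔIncome = (83630 − 99760)/[( 99760 + 83630)/2] = -16130/91695 = -0.175909…
E_income = (-133/2613.5) / (-16130/91695) = 0.2892…
0 < E_income < 1 ⇒ normal good, necessity.

0.29; necessity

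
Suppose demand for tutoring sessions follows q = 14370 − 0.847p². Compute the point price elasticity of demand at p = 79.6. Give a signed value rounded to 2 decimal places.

-1.19

dq/dp = −2·0.847·p = -134.8424. At p = 79.6, q = 9003.27248.
Ed = (dq/dp)·(p/q) = (-134.8424) × (79.6/9003.27248) = -1.1921…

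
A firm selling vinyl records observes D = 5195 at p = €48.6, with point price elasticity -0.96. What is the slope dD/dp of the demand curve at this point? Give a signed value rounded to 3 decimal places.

Ed = (dD/dp)·(p/D) ⇒ dD/dp = Ed·D/p = (-0.96)·5195/48.6 = -102.61728…

-102.617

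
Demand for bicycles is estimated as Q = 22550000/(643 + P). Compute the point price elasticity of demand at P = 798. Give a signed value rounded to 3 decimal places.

dQ/dP = −22550000/(643 + P)² = -10.8597. At P = 798, Q = 15648.9.
Ed = (dQ/dP)·(P/Q) = (-10.8597) × (798/15648.9) = -0.55378…

-0.554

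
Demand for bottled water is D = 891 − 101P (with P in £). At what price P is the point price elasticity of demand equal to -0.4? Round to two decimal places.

Ed = −101P/(891 − 101P). Set this equal to -0.4:
101P = 0.4·(891 − 101P) ⇒ 101P(1 + 0.4) = 0.4·891
P = 0.4·891 / (101·1.4) = 2.5205…

2.52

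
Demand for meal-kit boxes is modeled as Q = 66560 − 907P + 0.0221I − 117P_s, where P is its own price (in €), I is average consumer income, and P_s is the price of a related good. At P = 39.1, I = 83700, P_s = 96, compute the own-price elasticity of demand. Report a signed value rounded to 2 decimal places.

At the given values, Q = 66560 − 907(39.1) + 0.0221(83700) − 117(96) = 21714.07.
∂Q/∂P = −907.
E = (-907) × (39.1/21714.07) = -1.6332…

-1.63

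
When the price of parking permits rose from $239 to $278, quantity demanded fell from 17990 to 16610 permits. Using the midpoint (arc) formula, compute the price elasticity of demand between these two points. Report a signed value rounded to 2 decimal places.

%ΔQ = (16610 − 17990) / [(17990 + 16610)/2] = -1380/17300 = -0.079768…
%ΔP = (278 − 239) / [(239 + 278)/2] = 39/258.5 = 0.150870…
Arc Ed = %ΔQ / %ΔP = (-1380/17300) / (39/258.5) = -0.5287…

-0.53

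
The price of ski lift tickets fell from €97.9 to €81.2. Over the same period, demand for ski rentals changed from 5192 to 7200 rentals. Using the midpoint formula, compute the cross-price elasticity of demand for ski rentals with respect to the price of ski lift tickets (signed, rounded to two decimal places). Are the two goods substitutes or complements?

-1.74; complements

%ΔQ_{ski rentals} = (7200 − 5192)/avg = 2008/6196 = 0.324080…
%ΔP_{ski lift tickets} = (81.2 − 97.9)/avg = -16.7/89.55 = -0.186487…
E_cross = (2008/6196) / (-16.7/89.55) = -1.7378…
E_cross < 0 ⇒ the goods are complements.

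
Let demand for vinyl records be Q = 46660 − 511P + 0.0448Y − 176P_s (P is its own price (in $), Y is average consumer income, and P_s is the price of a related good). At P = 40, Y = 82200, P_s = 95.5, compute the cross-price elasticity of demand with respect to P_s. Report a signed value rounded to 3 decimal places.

-1.284

At the given values, Q = 46660 − 511(40) + 0.0448(82200) − 176(95.5) = 13094.56.
∂Q/∂P_s = -176.
E = (-176) × (95.5/13094.56) = -1.28358…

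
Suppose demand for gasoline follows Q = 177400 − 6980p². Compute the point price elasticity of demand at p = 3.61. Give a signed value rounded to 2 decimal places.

-2.10

dQ/dp = −2·6980·p = -50395.6. At p = 3.61, Q = 86435.942.
Ed = (dQ/dp)·(p/Q) = (-50395.6) × (3.61/86435.942) = -2.1047…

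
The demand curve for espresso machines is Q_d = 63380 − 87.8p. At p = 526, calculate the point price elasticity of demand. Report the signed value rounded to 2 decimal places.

dQ_d/dp = −87.8. At p = 526, Q_d = 63380 − 87.8(526) = 17197.2.
Ed = (dQ_d/dp)·(p/Q_d) = −87.8 × (526/17197.2) = -2.6854…

-2.69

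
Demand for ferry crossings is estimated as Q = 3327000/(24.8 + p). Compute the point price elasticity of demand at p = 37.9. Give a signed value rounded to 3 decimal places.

-0.604

dQ/dp = −3327000/(24.8 + p)² = -846.287. At p = 37.9, Q = 53062.2.
Ed = (dQ/dp)·(p/Q) = (-846.287) × (37.9/53062.2) = -0.60446…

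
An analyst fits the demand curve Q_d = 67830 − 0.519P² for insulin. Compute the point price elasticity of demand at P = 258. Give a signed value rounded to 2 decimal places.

-2.08

dQ_d/dP = −2·0.519·P = -267.804. At P = 258, Q_d = 33283.284.
Ed = (dQ_d/dP)·(P/Q_d) = (-267.804) × (258/33283.284) = -2.0759…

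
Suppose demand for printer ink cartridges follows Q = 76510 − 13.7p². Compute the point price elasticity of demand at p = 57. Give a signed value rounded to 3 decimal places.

dQ/dp = −2·13.7·p = -1561.8. At p = 57, Q = 31998.7.
Ed = (dQ/dp)·(p/Q) = (-1561.8) × (57/31998.7) = -2.78206…

-2.782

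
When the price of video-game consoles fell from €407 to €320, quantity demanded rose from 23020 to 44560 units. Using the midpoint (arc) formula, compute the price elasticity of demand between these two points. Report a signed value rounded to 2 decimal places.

-2.66

%ΔQ = (44560 − 23020) / [(23020 + 44560)/2] = 21540/33790 = 0.637466…
%ΔP = (320 − 407) / [(407 + 320)/2] = -87/363.5 = -0.239339…
Arc Ed = %ΔQ / %ΔP = (21540/33790) / (-87/363.5) = -2.6634…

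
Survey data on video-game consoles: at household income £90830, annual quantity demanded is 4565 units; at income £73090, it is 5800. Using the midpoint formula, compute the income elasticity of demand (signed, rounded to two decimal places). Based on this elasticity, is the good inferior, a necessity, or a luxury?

-1.10; inferior

%ΔQ = (5800 − 4565)/[( 4565 + 5800)/2] = 1235/5182.5 = 0.238301…
%ΔIncome = (73090 − 90830)/[( 90830 + 73090)/2] = -17740/81960 = -0.216447…
E_income = (1235/5182.5) / (-17740/81960) = -1.1009…
E_income < 0 ⇒ inferior good.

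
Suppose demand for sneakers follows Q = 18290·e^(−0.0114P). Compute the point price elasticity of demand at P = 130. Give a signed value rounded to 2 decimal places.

-1.48

dQ/dP = −0.0114·Q = -47.369. At P = 130, Q = 4155.17.
Ed = (dQ/dP)·(P/Q) = (-47.369) × (130/4155.17) = -1.482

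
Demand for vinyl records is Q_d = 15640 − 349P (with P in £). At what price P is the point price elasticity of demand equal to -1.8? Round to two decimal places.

28.81

Ed = −349P/(15640 − 349P). Set this equal to -1.8:
349P = 1.8·(15640 − 349P) ⇒ 349P(1 + 1.8) = 1.8·15640
P = 1.8·15640 / (349·2.8) = 28.8088…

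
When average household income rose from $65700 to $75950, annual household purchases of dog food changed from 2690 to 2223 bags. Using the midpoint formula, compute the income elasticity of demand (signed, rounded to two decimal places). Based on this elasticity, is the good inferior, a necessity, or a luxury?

-1.31; inferior

%ΔQ = (2223 − 2690)/[( 2690 + 2223)/2] = -467/2456.5 = -0.190107…
%ΔIncome = (75950 − 65700)/[( 65700 + 75950)/2] = 10250/70825 = 0.144722…
E_income = (-467/2456.5) / (10250/70825) = -1.3135…
E_income < 0 ⇒ inferior good.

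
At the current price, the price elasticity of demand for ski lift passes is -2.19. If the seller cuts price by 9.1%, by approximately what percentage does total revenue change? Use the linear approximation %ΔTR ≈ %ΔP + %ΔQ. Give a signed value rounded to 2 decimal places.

+10.83%

%ΔQ ≈ Ed × %ΔP = (-2.19) × (-9.1%) = +19.9290%
%ΔTR ≈ %ΔP + %ΔQ = (-9.1%) + (+19.9290%) = +10.8290%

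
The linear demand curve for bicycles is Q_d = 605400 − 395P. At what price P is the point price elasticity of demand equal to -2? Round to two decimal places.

1021.77

Ed = −395P/(605400 − 395P). Set this equal to -2:
395P = 2·(605400 − 395P) ⇒ 395P(1 + 2) = 2·605400
P = 2·605400 / (395·3) = 1021.7721…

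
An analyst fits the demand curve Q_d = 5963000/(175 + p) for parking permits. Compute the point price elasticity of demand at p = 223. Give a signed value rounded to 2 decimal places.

dQ_d/dp = −5963000/(175 + p)² = -37.6443. At p = 223, Q_d = 14982.4.
Ed = (dQ_d/dp)·(p/Q_d) = (-37.6443) × (223/14982.4) = -0.5603…

-0.56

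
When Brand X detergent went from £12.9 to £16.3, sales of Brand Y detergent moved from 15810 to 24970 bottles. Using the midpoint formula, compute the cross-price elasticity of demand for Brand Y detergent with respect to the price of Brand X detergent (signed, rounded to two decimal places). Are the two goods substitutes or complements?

%ΔQ_{Brand Y detergent} = (24970 − 15810)/avg = 9160/20390 = 0.449239…
%ΔP_{Brand X detergent} = (16.3 − 12.9)/avg = 3.4/14.6 = 0.232876…
E_cross = (9160/20390) / (3.4/14.6) = 1.9290…
E_cross > 0 ⇒ the goods are substitutes.

1.93; substitutes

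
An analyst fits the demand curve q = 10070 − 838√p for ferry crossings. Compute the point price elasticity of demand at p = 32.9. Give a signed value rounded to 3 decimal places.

-0.457

dq/dp = −838/(2√p) = -73.0493. At p = 32.9, q = 5263.36.
Ed = (dq/dp)·(p/q) = (-73.0493) × (32.9/5263.36) = -0.45661…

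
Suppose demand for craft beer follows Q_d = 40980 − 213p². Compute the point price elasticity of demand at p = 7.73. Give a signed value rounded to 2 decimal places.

-0.90

dQ_d/dp = −2·213·p = -3292.98. At p = 7.73, Q_d = 28252.6323.
Ed = (dQ_d/dp)·(p/Q_d) = (-3292.98) × (7.73/28252.6323) = -0.9009…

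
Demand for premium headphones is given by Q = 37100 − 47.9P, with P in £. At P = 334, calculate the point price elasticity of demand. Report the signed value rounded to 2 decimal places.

-0.76

dQ/dP = −47.9. At P = 334, Q = 37100 − 47.9(334) = 21101.4.
Ed = (dQ/dP)·(P/Q) = −47.9 × (334/21101.4) = -0.7581…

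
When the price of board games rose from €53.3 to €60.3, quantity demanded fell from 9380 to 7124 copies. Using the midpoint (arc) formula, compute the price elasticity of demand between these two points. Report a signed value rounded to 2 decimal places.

%ΔQ = (7124 − 9380) / [(9380 + 7124)/2] = -2256/8252 = -0.273388…
%ΔP = (60.3 − 53.3) / [(53.3 + 60.3)/2] = 7/56.8 = 0.123239…
Arc Ed = %ΔQ / %ΔP = (-2256/8252) / (7/56.8) = -2.2183…

-2.22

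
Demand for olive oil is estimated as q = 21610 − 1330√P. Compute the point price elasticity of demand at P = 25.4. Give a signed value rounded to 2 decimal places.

-0.22

dq/dP = −1330/(2√P) = -131.949. At P = 25.4, q = 14907.
Ed = (dq/dP)·(P/q) = (-131.949) × (25.4/14907) = -0.2248…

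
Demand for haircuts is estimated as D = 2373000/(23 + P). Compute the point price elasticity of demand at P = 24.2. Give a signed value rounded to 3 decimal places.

dD/dP = −2373000/(23 + P)² = -1065.16. At P = 24.2, D = 50275.4.
Ed = (dD/dP)·(P/D) = (-1065.16) × (24.2/50275.4) = -0.51271…

-0.513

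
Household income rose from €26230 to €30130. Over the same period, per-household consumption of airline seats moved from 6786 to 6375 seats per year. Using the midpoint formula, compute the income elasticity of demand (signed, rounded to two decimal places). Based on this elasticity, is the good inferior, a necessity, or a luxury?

-0.45; inferior

%ΔQ = (6375 − 6786)/[( 6786 + 6375)/2] = -411/6580.5 = -0.062457…
%ΔIncome = (30130 − 26230)/[( 26230 + 30130)/2] = 3900/28180 = 0.138396…
E_income = (-411/6580.5) / (3900/28180) = -0.4512…
E_income < 0 ⇒ inferior good.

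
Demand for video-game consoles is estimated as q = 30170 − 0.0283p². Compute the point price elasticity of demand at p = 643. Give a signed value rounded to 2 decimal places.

-1.27

dq/dp = −2·0.0283·p = -36.3938. At p = 643, q = 18469.3933.
Ed = (dq/dp)·(p/q) = (-36.3938) × (643/18469.3933) = -1.2670…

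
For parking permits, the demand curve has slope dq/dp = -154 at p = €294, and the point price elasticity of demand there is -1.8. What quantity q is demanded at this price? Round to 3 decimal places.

Ed = (dq/dp)·(p/q) ⇒ q = (dq/dp)·p/Ed = (-154)·294/(-1.8) = 25153.33333…

25153.333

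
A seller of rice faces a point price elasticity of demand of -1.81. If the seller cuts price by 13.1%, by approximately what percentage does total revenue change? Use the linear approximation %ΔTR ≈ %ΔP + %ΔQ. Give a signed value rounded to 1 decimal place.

+10.6%

%ΔQ ≈ Ed × %ΔP = (-1.81) × (-13.1%) = +23.7110%
%ΔTR ≈ %ΔP + %ΔQ = (-13.1%) + (+23.7110%) = +10.6110%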